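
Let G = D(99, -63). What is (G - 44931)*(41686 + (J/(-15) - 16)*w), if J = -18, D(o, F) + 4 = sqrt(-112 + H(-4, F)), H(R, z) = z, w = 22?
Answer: -1858529574 + 206802*I*sqrt(7) ≈ -1.8585e+9 + 5.4715e+5*I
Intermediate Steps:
D(o, F) = -4 + sqrt(-112 + F)
G = -4 + 5*I*sqrt(7) (G = -4 + sqrt(-112 - 63) = -4 + sqrt(-175) = -4 + 5*I*sqrt(7) ≈ -4.0 + 13.229*I)
(G - 44931)*(41686 + (J/(-15) - 16)*w) = ((-4 + 5*I*sqrt(7)) - 44931)*(41686 + (-18/(-15) - 16)*22) = (-44935 + 5*I*sqrt(7))*(41686 + (-18*(-1/15) - 16)*22) = (-44935 + 5*I*sqrt(7))*(41686 + (6/5 - 16)*22) = (-44935 + 5*I*sqrt(7))*(41686 - 74/5*22) = (-44935 + 5*I*sqrt(7))*(41686 - 1628/5) = (-44935 + 5*I*sqrt(7))*(206802/5) = -1858529574 + 206802*I*sqrt(7)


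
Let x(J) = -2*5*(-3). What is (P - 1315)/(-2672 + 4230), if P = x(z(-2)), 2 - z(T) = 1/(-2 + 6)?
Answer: -1285/1558 ≈ -0.82478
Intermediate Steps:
z(T) = 7/4 (z(T) = 2 - 1/(-2 + 6) = 2 - 1/4 = 7/4)
x(J) = 30 (x(J) = -10*(-3) = 30)
P = 30
(P - 1315)/(-2672 + 4230) = (30 - 1315)/(-2672 + 4230) = -1285/1558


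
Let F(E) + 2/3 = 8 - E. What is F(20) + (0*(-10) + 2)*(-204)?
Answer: -1262/3 ≈ -420.67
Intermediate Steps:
F(E) = 22/3 - E (F(E) = -⅔ + (8 - E) = 22/3 - E)
F(20) + (0*(-10) + 2)*(-204) = (22/3 - 1*20) + (0*(-10) + 2)*(-204) = (22/3 - 20) + (0 + 2)*(-204) = -38/3 + 2*(-204) = -38/3 - 408 = -1262/3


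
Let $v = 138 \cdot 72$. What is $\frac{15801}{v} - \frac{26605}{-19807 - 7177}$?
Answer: $\frac{1251307}{485712} \approx 2.5762$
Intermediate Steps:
$v = 9936$
$\frac{15801}{v} - \frac{26605}{-19807 - 7177} = \frac{15801}{9936} - \frac{26605}{-19807 - 7177} = 15801 \cdot \frac{1}{9936} - \frac{26605}{-19807 - 7177} = \frac{229}{144} - \frac{26605}{-26984} = \frac{229}{144} - - \frac{26605}{26984} = \frac{229}{144} + \frac{26605}{26984} = \frac{1251307}{485712}$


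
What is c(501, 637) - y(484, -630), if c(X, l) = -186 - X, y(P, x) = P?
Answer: -1171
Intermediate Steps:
c(501, 637) - y(484, -630) = (-186 - 1*501) - 1*484 = (-186 - 501) - 484 = -687 - 484 = -1171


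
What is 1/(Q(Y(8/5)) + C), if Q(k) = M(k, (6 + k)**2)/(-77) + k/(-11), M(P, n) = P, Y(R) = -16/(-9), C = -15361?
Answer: -693/10645301 ≈ -6.5099e-5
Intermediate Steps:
Y(R) = 16/9 (Y(R) = -16*(-1/9) = 16/9)
Q(k) = -8*k/77 (Q(k) = k/(-77) + k/(-11) = k*(-1/77) + k*(-1/11) = -k/77 - k/11 = -8*k/77)
1/(Q(Y(8/5)) + C) = 1/(-8/77*16/9 - 15361) = 1/(-128/693 - 15361) = 1/(-10645301/693) = -693/10645301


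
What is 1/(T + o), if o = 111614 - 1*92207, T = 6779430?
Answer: 1/6798837 ≈ 1.4708e-7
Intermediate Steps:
o = 19407 (o = 111614 - 92207 = 19407)
1/(T + o) = 1/(6779430 + 19407) = 1/6798837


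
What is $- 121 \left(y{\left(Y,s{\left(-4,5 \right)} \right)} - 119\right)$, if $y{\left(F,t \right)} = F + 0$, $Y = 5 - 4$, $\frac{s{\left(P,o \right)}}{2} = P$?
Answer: $14278$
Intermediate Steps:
$s{\left(P,o \right)} = 2 P$
$Y = 1$ ($Y = 5 - 4 = 1$)
$y{\left(F,t \right)} = F$
$- 121 \left(y{\left(Y,s{\left(-4,5 \right)} \right)} - 119\right) = - 121 \left(1 - 119\right) = \left(-121\right) \left(-118\right) = 14278$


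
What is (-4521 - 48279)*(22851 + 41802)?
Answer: -3413678400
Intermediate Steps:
(-4521 - 48279)*(22851 + 41802) = -52800*64653 = -3413678400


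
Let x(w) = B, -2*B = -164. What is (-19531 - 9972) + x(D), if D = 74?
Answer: -29421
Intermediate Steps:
B = 82 (B = -1/2*(-164) = 82)
x(w) = 82
(-19531 - 9972) + x(D) = (-19531 - 9972) + 82 = -29503 + 82 = -29421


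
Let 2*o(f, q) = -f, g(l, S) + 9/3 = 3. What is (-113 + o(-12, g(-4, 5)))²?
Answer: 11449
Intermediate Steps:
g(l, S) = 0 (g(l, S) = -3 + 3 = 0)
o(f, q) = -f/2 (o(f, q) = (-f)/2 = -f/2)
(-113 + o(-12, g(-4, 5)))² = (-113 - ½*(-12))² = (-113 + 6)² = (-107)² = 11449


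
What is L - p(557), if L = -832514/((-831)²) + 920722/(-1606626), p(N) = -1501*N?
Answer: 51532272757211822/61637403177 ≈ 8.3606e+5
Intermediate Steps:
L = -109630741267/61637403177 (L = -832514/690561 + 920722*(-1/1606626) = -832514*1/690561 - 460361/803313 = -832514/690561 - 460361/803313 = -109630741267/61637403177 ≈ -1.7786)
L - p(557) = -109630741267/61637403177 - (-1501)*557 = -109630741267/61637403177 - 1*(-836057) = -109630741267/61637403177 + 836057 = 51532272757211822/61637403177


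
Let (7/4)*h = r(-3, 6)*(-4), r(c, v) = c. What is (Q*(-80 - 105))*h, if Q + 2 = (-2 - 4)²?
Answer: -301920/7 ≈ -43131.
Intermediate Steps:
h = 48/7 (h = 4*(-3*(-4))/7 = (4/7)*12 = 48/7 ≈ 6.8571)
Q = 34 (Q = -2 + (-2 - 4)² = -2 + (-6)² = -2 + 36 = 34)
(Q*(-80 - 105))*h = (34*(-80 - 105))*(48/7) = (34*(-185))*(48/7) = -6290*48/7 = -301920/7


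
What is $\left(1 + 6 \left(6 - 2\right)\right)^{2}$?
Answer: $625$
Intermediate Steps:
$\left(1 + 6 \left(6 - 2\right)\right)^{2} = \left(1 + 6 \cdot 4\right)^{2} = \left(1 + 24\right)^{2} = 25^{2} = 625$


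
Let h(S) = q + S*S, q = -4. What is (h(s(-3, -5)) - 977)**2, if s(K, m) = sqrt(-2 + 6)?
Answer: 954529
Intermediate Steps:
s(K, m) = 2 (s(K, m) = sqrt(4) = 2)
h(S) = -4 + S**2 (h(S) = -4 + S*S = -4 + S**2)
(h(s(-3, -5)) - 977)**2 = ((-4 + 2**2) - 977)**2 = ((-4 + 4) - 977)**2 = (0 - 977)**2 = (-977)**2 = 954529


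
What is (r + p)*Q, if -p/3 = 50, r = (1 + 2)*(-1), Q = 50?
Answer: -7650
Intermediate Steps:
r = -3 (r = 3*(-1) = -3)
p = -150 (p = -3*50 = -150)
(r + p)*Q = (-3 - 150)*50 = -153*50 = -7650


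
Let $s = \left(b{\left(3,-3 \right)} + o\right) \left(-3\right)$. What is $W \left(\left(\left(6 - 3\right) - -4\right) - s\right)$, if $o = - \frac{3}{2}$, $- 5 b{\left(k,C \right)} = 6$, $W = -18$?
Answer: $\frac{99}{5} \approx 19.8$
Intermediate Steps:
$b{\left(k,C \right)} = - \frac{6}{5}$ ($b{\left(k,C \right)} = \left(- \frac{1}{5}\right) 6 = - \frac{6}{5}$)
$o = - \frac{3}{2}$ ($o = \left(-3\right) \frac{1}{2} = - \frac{3}{2} \approx -1.5$)
$s = \frac{81}{10}$ ($s = \left(- \frac{6}{5} - \frac{3}{2}\right) \left(-3\right) = \left(- \frac{27}{10}\right) \left(-3\right) = \frac{81}{10} \approx 8.1$)
$W \left(\left(\left(6 - 3\right) - -4\right) - s\right) = - 18 \left(\left(\left(6 - 3\right) - -4\right) - \frac{81}{10}\right) = - 18 \left(\left(3 + 4\right) - \frac{81}{10}\right) = - 18 \left(7 - \frac{81}{10}\right) = \left(-18\right) \left(- \frac{11}{10}\right) = \frac{99}{5}$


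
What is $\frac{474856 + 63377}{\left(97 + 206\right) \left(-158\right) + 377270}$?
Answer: $\frac{538233}{329396} \approx 1.634$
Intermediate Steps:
$\frac{474856 + 63377}{\left(97 + 206\right) \left(-158\right) + 377270} = \frac{538233}{303 \left(-158\right) + 377270} = \frac{538233}{-47874 + 377270} = \frac{538233}{329396}$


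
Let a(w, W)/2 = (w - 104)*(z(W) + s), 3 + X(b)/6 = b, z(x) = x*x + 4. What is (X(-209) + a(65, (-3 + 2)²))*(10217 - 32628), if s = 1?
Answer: 38995140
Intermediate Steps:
z(x) = 4 + x² (z(x) = x² + 4 = 4 + x²)
X(b) = -18 + 6*b
a(w, W) = 2*(-104 + w)*(5 + W²) (a(w, W) = 2*((w - 104)*((4 + W²) + 1)) = 2*((-104 + w)*(5 + W²)) = 2*(-104 + w)*(5 + W²))
(X(-209) + a(65, (-3 + 2)²))*(10217 - 32628) = ((-18 + 6*(-209)) + (-1040 - 208*(-3 + 2)⁴ + 2*65 + 2*65*(4 + ((-3 + 2)²)²)))*(10217 - 32628) = ((-18 - 1254) + (-1040 - 208*((-1)²)² + 130 + 2*65*(4 + ((-1)²)²)))*(-22411) = (-1272 + (-1040 - 208*1² + 130 + 2*65*(4 + 1²)))*(-22411) = (-1272 + (-1040 - 208*1 + 130 + 2*65*(4 + 1)))*(-22411) = (-1272 + (-1040 - 208 + 130 + 2*65*5))*(-22411) = (-1272 + (-1040 - 208 + 130 + 650))*(-22411) = (-1272 - 468)*(-22411) = -1740*(-22411) = 38995140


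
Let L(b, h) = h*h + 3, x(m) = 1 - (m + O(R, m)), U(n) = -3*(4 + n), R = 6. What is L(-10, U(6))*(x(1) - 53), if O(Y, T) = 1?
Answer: -48762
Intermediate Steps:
U(n) = -12 - 3*n
x(m) = -m (x(m) = 1 - (m + 1) = 1 - (1 + m) = 1 + (-1 - m) = -m)
L(b, h) = 3 + h² (L(b, h) = h² + 3 = 3 + h²)
L(-10, U(6))*(x(1) - 53) = (3 + (-12 - 3*6)²)*(-1*1 - 53) = (3 + (-12 - 18)²)*(-1 - 53) = (3 + (-30)²)*(-54) = (3 + 900)*(-54) = 903*(-54) = -48762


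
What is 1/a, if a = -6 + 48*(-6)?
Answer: -1/294 ≈ -0.0034014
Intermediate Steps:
a = -294 (a = -6 - 288 = -294)
1/a = 1/(-294) = -1/294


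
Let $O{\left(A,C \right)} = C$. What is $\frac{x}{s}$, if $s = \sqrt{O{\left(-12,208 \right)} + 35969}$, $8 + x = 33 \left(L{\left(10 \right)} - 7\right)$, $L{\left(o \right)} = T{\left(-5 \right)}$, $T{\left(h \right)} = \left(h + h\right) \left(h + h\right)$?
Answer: $\frac{3061 \sqrt{36177}}{36177} \approx 16.093$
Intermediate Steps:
$T{\left(h \right)} = 4 h^{2}$ ($T{\left(h \right)} = 2 h 2 h = 4 h^{2}$)
$L{\left(o \right)} = 100$ ($L{\left(o \right)} = 4 \left(-5\right)^{2} = 4 \cdot 25 = 100$)
$x = 3061$ ($x = -8 + 33 \left(100 - 7\right) = -8 + 33 \cdot 93 = -8 + 3069 = 3061$)
$s = \sqrt{36177}$ ($s = \sqrt{208 + 35969} = \sqrt{36177} \approx 190.2$)
$\frac{x}{s} = \frac{3061}{\sqrt{36177}} = 3061 \frac{\sqrt{36177}}{36177} = \frac{3061 \sqrt{36177}}{36177}$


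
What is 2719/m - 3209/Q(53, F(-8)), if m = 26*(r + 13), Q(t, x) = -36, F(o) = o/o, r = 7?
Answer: 441641/4680 ≈ 94.368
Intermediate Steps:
F(o) = 1
m = 520 (m = 26*(7 + 13) = 26*20 = 520)
2719/m - 3209/Q(53, F(-8)) = 2719/520 - 3209/(-36) = 2719*(1/520) - 3209*(-1/36) = 2719/520 + 3209/36 = 441641/4680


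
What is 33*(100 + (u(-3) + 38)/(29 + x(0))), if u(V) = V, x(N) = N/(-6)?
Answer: 96855/29 ≈ 3339.8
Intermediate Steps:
x(N) = -N/6 (x(N) = N*(-1/6) = -N/6)
33*(100 + (u(-3) + 38)/(29 + x(0))) = 33*(100 + (-3 + 38)/(29 - 1/6*0)) = 33*(100 + 35/(29 + 0)) = 33*(100 + 35/29) = 33*(2935/29) = 96855/29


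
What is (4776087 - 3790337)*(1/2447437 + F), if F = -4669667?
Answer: -11265856593420938500/2447437 ≈ -4.6031e+12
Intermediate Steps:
(4776087 - 3790337)*(1/2447437 + F) = (4776087 - 3790337)*(1/2447437 - 4669667) = 985750*(1/2447437 - 4669667) = 985750*(-11428715793478/2447437) = -11265856593420938500/2447437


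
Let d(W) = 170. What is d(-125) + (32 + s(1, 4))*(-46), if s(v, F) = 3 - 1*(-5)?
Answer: -1670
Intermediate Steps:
s(v, F) = 8 (s(v, F) = 3 + 5 = 8)
d(-125) + (32 + s(1, 4))*(-46) = 170 + (32 + 8)*(-46) = 170 + 40*(-46) = 170 - 1840 = -1670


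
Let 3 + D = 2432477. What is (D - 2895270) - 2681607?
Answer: -3144403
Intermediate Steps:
D = 2432474 (D = -3 + 2432477 = 2432474)
(D - 2895270) - 2681607 = (2432474 - 2895270) - 2681607 = -462796 - 2681607 = -3144403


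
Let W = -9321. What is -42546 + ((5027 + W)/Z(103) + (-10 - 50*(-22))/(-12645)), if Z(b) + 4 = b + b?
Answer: -10872934015/255429 ≈ -42567.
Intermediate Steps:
Z(b) = -4 + 2*b (Z(b) = -4 + (b + b) = -4 + 2*b)
-42546 + ((5027 + W)/Z(103) + (-10 - 50*(-22))/(-12645)) = -42546 + ((5027 - 9321)/(-4 + 2*103) + (-10 - 50*(-22))/(-12645)) = -42546 + (-4294/(-4 + 206) + (-10 + 1100)*(-1/12645)) = -42546 + (-4294/202 + 1090*(-1/12645)) = -42546 + (-4294*1/202 - 218/2529) = -42546 + (-2147/101 - 218/2529) = -42546 - 5451781/255429 = -10872934015/255429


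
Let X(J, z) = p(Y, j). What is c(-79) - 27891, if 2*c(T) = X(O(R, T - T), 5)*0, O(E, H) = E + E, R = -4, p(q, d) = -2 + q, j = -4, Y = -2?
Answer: -27891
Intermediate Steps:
O(E, H) = 2*E
X(J, z) = -4 (X(J, z) = -2 - 2 = -4)
c(T) = 0 (c(T) = (-4*0)/2 = (½)*0 = 0)
c(-79) - 27891 = 0 - 27891 = -27891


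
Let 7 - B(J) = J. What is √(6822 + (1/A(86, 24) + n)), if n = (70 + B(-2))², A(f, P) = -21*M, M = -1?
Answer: 2*√1440201/21 ≈ 114.29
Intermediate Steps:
A(f, P) = 21 (A(f, P) = -21*(-1) = 21)
B(J) = 7 - J
n = 6241 (n = (70 + (7 - 1*(-2)))² = (70 + (7 + 2))² = (70 + 9)² = 79² = 6241)
√(6822 + (1/A(86, 24) + n)) = √(6822 + (1/21 + 6241)) = √(6822 + 131062/21) = √(274324/21) = 2*√1440201/21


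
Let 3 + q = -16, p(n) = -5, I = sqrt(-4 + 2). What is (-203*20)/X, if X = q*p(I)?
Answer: -812/19 ≈ -42.737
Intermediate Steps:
I = I*sqrt(2) (I = sqrt(-2) = I*sqrt(2) ≈ 1.4142*I)
q = -19 (q = -3 - 16 = -19)
X = 95 (X = -19*(-5) = 95)
(-203*20)/X = -203*20/95 = -4060*1/95 = -812/19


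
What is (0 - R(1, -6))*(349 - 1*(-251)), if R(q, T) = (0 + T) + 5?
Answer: 600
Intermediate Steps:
R(q, T) = 5 + T (R(q, T) = T + 5 = 5 + T)
(0 - R(1, -6))*(349 - 1*(-251)) = (0 - (5 - 6))*(349 - 1*(-251)) = (0 - 1*(-1))*(349 + 251) = (0 + 1)*600 = 1*600 = 600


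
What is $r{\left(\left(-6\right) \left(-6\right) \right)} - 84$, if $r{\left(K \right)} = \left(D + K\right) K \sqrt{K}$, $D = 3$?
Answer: $8340$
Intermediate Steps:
$r{\left(K \right)} = K^{\frac{3}{2}} \left(3 + K\right)$ ($r{\left(K \right)} = \left(3 + K\right) K \sqrt{K} = K \left(3 + K\right) \sqrt{K} = K^{\frac{3}{2}} \left(3 + K\right)$)
$r{\left(\left(-6\right) \left(-6\right) \right)} - 84 = \left(\left(-6\right) \left(-6\right)\right)^{\frac{3}{2}} \left(3 - -36\right) - 84 = 36^{\frac{3}{2}} \left(3 + 36\right) - 84 = 216 \cdot 39 - 84 = 8424 - 84 = 8340$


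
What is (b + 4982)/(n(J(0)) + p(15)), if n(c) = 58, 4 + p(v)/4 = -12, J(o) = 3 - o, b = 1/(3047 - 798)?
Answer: -11204519/13494 ≈ -830.33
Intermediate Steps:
b = 1/2249 ≈ 0.00044464
p(v) = -64 (p(v) = -16 + 4*(-12) = -16 - 48 = -64)
(b + 4982)/(n(J(0)) + p(15)) = (1/2249 + 4982)/(58 - 64) = (11204519/2249)/(-6) = (11204519/2249)*(-⅙) = -11204519/13494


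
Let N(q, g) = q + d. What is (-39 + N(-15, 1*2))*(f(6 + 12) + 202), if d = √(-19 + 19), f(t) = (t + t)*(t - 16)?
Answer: -14796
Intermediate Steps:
f(t) = 2*t*(-16 + t) (f(t) = (2*t)*(-16 + t) = 2*t*(-16 + t))
d = 0 (d = √0 = 0)
N(q, g) = q (N(q, g) = q + 0 = q)
(-39 + N(-15, 1*2))*(f(6 + 12) + 202) = (-39 - 15)*(2*(6 + 12)*(-16 + (6 + 12)) + 202) = -54*(2*18*(-16 + 18) + 202) = -54*(2*18*2 + 202) = -54*(72 + 202) = -54*274 = -14796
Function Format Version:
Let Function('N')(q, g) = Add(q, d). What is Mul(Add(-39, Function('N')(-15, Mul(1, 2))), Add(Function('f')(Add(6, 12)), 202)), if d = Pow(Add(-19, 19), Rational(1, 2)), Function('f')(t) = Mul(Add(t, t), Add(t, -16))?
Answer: -14796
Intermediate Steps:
Function('f')(t) = Mul(2, t, Add(-16, t)) (Function('f')(t) = Mul(Mul(2, t), Add(-16, t)) = Mul(2, t, Add(-16, t)))
d = 0 (d = Pow(0, Rational(1, 2)) = 0)
Function('N')(q, g) = q (Function('N')(q, g) = Add(q, 0) = q)
Mul(Add(-39, Function('N')(-15, Mul(1, 2))), Add(Function('f')(Add(6, 12)), 202)) = Mul(Add(-39, -15), Add(Mul(2, Add(6, 12), Add(-16, Add(6, 12))), 202)) = Mul(-54, Add(Mul(2, 18, Add(-16, 18)), 202)) = Mul(-54, Add(Mul(2, 18, 2), 202)) = Mul(-54, Add(72, 202)) = Mul(-54, 274) = -14796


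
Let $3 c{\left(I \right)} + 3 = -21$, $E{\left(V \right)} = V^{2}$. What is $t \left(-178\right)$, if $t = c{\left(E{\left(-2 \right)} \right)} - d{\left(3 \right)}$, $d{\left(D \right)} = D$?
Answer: $1958$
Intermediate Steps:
$c{\left(I \right)} = -8$ ($c{\left(I \right)} = -1 + \frac{1}{3} \left(-21\right) = -1 - 7 = -8$)
$t = -11$ ($t = -8 - 3 = -11$)
$t \left(-178\right) = \left(-11\right) \left(-178\right) = 1958$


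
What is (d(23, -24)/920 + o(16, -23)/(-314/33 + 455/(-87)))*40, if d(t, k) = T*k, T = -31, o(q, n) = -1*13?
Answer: 21944304/324553 ≈ 67.614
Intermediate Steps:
o(q, n) = -13
d(t, k) = -31*k
(d(23, -24)/920 + o(16, -23)/(-314/33 + 455/(-87)))*40 = (-31*(-24)/920 - 13/(-314/33 + 455/(-87)))*40 = (744*(1/920) - 13/(-314*1/33 + 455*(-1/87)))*40 = (93/115 - 13/(-314/33 - 455/87))*40 = (93/115 - 13/(-14111/957))*40 = (93/115 - 13*(-957/14111))*40 = (93/115 + 12441/14111)*40 = (2743038/1622765)*40 = 21944304/324553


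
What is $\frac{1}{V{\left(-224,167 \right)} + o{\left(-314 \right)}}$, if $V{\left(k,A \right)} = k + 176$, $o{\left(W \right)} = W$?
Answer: $- \frac{1}{362} \approx -0.0027624$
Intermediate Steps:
$V{\left(k,A \right)} = 176 + k$
$\frac{1}{V{\left(-224,167 \right)} + o{\left(-314 \right)}} = \frac{1}{\left(176 - 224\right) - 314} = \frac{1}{-48 - 314} = \frac{1}{-362} = - \frac{1}{362}$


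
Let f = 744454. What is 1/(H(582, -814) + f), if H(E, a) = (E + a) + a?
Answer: 1/743408 ≈ 1.3452e-6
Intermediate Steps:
H(E, a) = E + 2*a
1/(H(582, -814) + f) = 1/((582 + 2*(-814)) + 744454) = 1/((582 - 1628) + 744454) = 1/(-1046 + 744454) = 1/743408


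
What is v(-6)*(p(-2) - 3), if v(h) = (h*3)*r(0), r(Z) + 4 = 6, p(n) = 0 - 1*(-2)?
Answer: 36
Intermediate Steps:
p(n) = 2 (p(n) = 0 + 2 = 2)
r(Z) = 2 (r(Z) = -4 + 6 = 2)
v(h) = 6*h (v(h) = (h*3)*2 = (3*h)*2 = 6*h)
v(-6)*(p(-2) - 3) = (6*(-6))*(2 - 3) = -36*(-1) = 36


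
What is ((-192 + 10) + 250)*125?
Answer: 8500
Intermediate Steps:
((-192 + 10) + 250)*125 = (-182 + 250)*125 = 68*125 = 8500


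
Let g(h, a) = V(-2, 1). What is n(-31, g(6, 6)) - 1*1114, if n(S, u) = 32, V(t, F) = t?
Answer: -1082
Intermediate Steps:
g(h, a) = -2
n(-31, g(6, 6)) - 1*1114 = 32 - 1*1114 = 32 - 1114 = -1082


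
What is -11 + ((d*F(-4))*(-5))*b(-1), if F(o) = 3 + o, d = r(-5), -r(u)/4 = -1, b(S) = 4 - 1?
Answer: 49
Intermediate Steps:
b(S) = 3
r(u) = 4 (r(u) = -4*(-1) = 4)
d = 4
-11 + ((d*F(-4))*(-5))*b(-1) = -11 + ((4*(3 - 4))*(-5))*3 = -11 + ((4*(-1))*(-5))*3 = -11 - 4*(-5)*3 = -11 + 20*3 = -11 + 60 = 49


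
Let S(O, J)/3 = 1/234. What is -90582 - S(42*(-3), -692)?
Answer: -7065397/78 ≈ -90582.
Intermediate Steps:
S(O, J) = 1/78 (S(O, J) = 3/234 = 3*(1/234) = 1/78)
-90582 - S(42*(-3), -692) = -90582 - 1*1/78 = -90582 - 1/78 = -7065397/78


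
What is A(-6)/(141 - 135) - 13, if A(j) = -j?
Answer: -12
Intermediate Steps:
A(-6)/(141 - 135) - 13 = (-1*(-6))/(141 - 135) - 13 = 6/6 - 13 = 6*(⅙) - 13 = 1 - 13 = -12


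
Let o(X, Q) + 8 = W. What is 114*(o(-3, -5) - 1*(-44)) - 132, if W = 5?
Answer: 4542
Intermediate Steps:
o(X, Q) = -3 (o(X, Q) = -8 + 5 = -3)
114*(o(-3, -5) - 1*(-44)) - 132 = 114*(-3 - 1*(-44)) - 132 = 114*(-3 + 44) - 132 = 114*41 - 132 = 4674 - 132 = 4542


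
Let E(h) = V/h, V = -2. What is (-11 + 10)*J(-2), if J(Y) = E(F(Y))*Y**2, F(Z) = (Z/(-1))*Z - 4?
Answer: -1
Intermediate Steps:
F(Z) = -4 - Z**2 (F(Z) = (Z*(-1))*Z - 4 = (-Z)*Z - 4 = -Z**2 - 4 = -4 - Z**2)
E(h) = -2/h
J(Y) = -2*Y**2/(-4 - Y**2) (J(Y) = (-2/(-4 - Y**2))*Y**2 = -2*Y**2/(-4 - Y**2))
(-11 + 10)*J(-2) = (-11 + 10)*(2*(-2)**2/(4 + (-2)**2)) = -2*4/(4 + 4) = -2*4/8 = -1*1 = -1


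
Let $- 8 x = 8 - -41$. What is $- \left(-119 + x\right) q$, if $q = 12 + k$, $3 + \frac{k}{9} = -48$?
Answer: $- \frac{447447}{8} \approx -55931.0$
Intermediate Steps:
$x = - \frac{49}{8}$ ($x = - \frac{8 - -41}{8} = - \frac{8 + 41}{8} = \left(- \frac{1}{8}\right) 49 = - \frac{49}{8} \approx -6.125$)
$k = -459$ ($k = -27 + 9 \left(-48\right) = -27 - 432 = -459$)
$q = -447$ ($q = 12 - 459 = -447$)
$- \left(-119 + x\right) q = - \left(-119 - \frac{49}{8}\right) \left(-447\right) = - \frac{\left(-1001\right) \left(-447\right)}{8} = \left(-1\right) \frac{447447}{8} = - \frac{447447}{8}$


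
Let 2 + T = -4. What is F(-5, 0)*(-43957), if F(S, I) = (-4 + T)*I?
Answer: 0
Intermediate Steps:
T = -6 (T = -2 - 4 = -6)
F(S, I) = -10*I (F(S, I) = (-4 - 6)*I = -10*I)
F(-5, 0)*(-43957) = -10*0*(-43957) = 0*(-43957) = 0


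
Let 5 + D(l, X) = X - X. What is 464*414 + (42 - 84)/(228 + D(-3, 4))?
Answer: 42837366/223 ≈ 1.9210e+5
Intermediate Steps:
D(l, X) = -5 (D(l, X) = -5 + (X - X) = -5 + 0 = -5)
464*414 + (42 - 84)/(228 + D(-3, 4)) = 464*414 + (42 - 84)/(228 - 5) = 192096 - 42/223 = 42837366/223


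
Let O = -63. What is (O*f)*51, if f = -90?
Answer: 289170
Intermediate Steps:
(O*f)*51 = -63*(-90)*51 = 5670*51 = 289170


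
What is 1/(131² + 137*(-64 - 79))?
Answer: -1/2430 ≈ -0.00041152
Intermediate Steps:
1/(131² + 137*(-64 - 79)) = 1/(17161 + 137*(-143)) = 1/(17161 - 19591) = 1/(-2430) = -1/2430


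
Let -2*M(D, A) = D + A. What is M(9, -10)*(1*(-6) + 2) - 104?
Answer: -106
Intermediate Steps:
M(D, A) = -A/2 - D/2 (M(D, A) = -(D + A)/2 = -(A + D)/2 = -A/2 - D/2)
M(9, -10)*(1*(-6) + 2) - 104 = (-1/2*(-10) - 1/2*9)*(1*(-6) + 2) - 104 = (5 - 9/2)*(-6 + 2) - 104 = (1/2)*(-4) - 104 = -2 - 104 = -106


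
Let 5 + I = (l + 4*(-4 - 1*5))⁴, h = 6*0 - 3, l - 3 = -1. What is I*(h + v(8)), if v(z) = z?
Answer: 6681655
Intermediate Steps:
l = 2 (l = 3 - 1 = 2)
h = -3 (h = 0 - 3 = -3)
I = 1336331 (I = -5 + (2 + 4*(-4 - 1*5))⁴ = -5 + (2 + 4*(-4 - 5))⁴ = -5 + (2 + 4*(-9))⁴ = -5 + (2 - 36)⁴ = -5 + (-34)⁴ = -5 + 1336336 = 1336331)
I*(h + v(8)) = 1336331*(-3 + 8) = 1336331*5 = 6681655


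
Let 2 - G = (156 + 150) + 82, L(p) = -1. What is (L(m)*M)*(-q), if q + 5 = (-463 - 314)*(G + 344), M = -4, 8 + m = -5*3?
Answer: -130516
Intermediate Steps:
m = -23 (m = -8 - 5*3 = -8 - 15 = -23)
G = -386 (G = 2 - ((156 + 150) + 82) = 2 - (306 + 82) = 2 - 1*388 = 2 - 388 = -386)
q = 32629 (q = -5 + (-463 - 314)*(-386 + 344) = -5 - 777*(-42) = -5 + 32634 = 32629)
(L(m)*M)*(-q) = (-1*(-4))*(-1*32629) = 4*(-32629) = -130516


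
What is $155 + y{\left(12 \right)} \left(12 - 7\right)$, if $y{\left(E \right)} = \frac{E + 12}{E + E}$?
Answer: $160$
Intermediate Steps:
$y{\left(E \right)} = \frac{12 + E}{2 E}$
$155 + y{\left(12 \right)} \left(12 - 7\right) = 155 + \frac{12 + 12}{2 \cdot 12} \left(12 - 7\right) = 155 + \frac{1}{2} \cdot \frac{1}{12} \cdot 24 \cdot 5 = 155 + 1 \cdot 5 = 155 + 5 = 160$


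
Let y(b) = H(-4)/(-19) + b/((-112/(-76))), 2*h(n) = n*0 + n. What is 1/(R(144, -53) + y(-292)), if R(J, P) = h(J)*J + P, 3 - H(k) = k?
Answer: 133/1345493 ≈ 9.8848e-5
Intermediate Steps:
H(k) = 3 - k
h(n) = n/2 (h(n) = (n*0 + n)/2 = (0 + n)/2 = n/2)
R(J, P) = P + J²/2 (R(J, P) = (J/2)*J + P = J²/2 + P = P + J²/2)
y(b) = -7/19 + 19*b/28 (y(b) = (3 - 1*(-4))/(-19) + b/((-112/(-76))) = (3 + 4)*(-1/19) + b/((-112*(-1/76))) = 7*(-1/19) + b/(28/19) = -7/19 + b*(19/28) = -7/19 + 19*b/28)
1/(R(144, -53) + y(-292)) = 1/((-53 + (½)*144²) + (-7/19 + (19/28)*(-292))) = 1/((-53 + (½)*20736) + (-7/19 - 1387/7)) = 1/((-53 + 10368) - 26402/133) = 1/(10315 - 26402/133) = 1/(1345493/133) = 133/1345493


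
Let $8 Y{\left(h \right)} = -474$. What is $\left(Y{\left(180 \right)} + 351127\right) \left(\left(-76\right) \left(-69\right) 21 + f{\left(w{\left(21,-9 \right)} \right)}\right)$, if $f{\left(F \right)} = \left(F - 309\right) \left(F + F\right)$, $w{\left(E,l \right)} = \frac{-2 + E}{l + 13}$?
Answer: $\frac{1204680558499}{32} \approx 3.7646 \cdot 10^{10}$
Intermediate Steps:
$Y{\left(h \right)} = - \frac{237}{4}$ ($Y{\left(h \right)} = \frac{1}{8} \left(-474\right) = - \frac{237}{4}$)
$w{\left(E,l \right)} = \frac{-2 + E}{13 + l}$
$f{\left(F \right)} = 2 F \left(-309 + F\right)$ ($f{\left(F \right)} = \left(-309 + F\right) 2 F = 2 F \left(-309 + F\right)$)
$\left(Y{\left(180 \right)} + 351127\right) \left(\left(-76\right) \left(-69\right) 21 + f{\left(w{\left(21,-9 \right)} \right)}\right) = \left(- \frac{237}{4} + 351127\right) \left(\left(-76\right) \left(-69\right) 21 + 2 \frac{-2 + 21}{13 - 9} \left(-309 + \frac{-2 + 21}{13 - 9}\right)\right) = \frac{1404271 \left(5244 \cdot 21 + 2 \cdot \frac{1}{4} \cdot 19 \left(-309 + \frac{1}{4} \cdot 19\right)\right)}{4} = \frac{1404271 \left(110124 + 2 \cdot \frac{1}{4} \cdot 19 \left(-309 + \frac{1}{4} \cdot 19\right)\right)}{4} = \frac{1404271 \left(110124 + 2 \cdot \frac{19}{4} \left(-309 + \frac{19}{4}\right)\right)}{4} = \frac{1404271 \left(110124 + 2 \cdot \frac{19}{4} \left(- \frac{1217}{4}\right)\right)}{4} = \frac{1404271 \left(110124 - \frac{23123}{8}\right)}{4} = \frac{1404271}{4} \cdot \frac{857869}{8} = \frac{1204680558499}{32}$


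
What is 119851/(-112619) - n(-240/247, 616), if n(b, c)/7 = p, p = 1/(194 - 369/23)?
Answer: -508681802/460949567 ≈ -1.1036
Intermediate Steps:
p = 23/4093 (p = 1/(194 - 369*1/23) = 1/(194 - 369/23) = 1/(4093/23) = 23/4093 ≈ 0.0056193)
n(b, c) = 161/4093 (n(b, c) = 7*(23/4093) = 161/4093)
119851/(-112619) - n(-240/247, 616) = 119851/(-112619) - 1*161/4093 = 119851*(-1/112619) - 161/4093 = -119851/112619 - 161/4093 = -508681802/460949567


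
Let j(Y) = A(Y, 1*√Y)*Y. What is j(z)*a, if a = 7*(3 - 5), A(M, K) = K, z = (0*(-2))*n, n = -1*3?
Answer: 0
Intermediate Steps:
n = -3
z = 0 (z = (0*(-2))*(-3) = 0*(-3) = 0)
j(Y) = Y^(3/2) (j(Y) = (1*√Y)*Y = √Y*Y = Y^(3/2))
a = -14 (a = 7*(-2) = -14)
j(z)*a = 0^(3/2)*(-14) = 0*(-14) = 0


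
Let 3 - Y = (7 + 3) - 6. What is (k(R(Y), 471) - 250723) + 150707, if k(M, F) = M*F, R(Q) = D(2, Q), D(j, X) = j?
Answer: -99074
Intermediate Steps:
Y = -1 (Y = 3 - ((7 + 3) - 6) = 3 - (10 - 6) = 3 - 1*4 = 3 - 4 = -1)
R(Q) = 2
k(M, F) = F*M
(k(R(Y), 471) - 250723) + 150707 = (471*2 - 250723) + 150707 = (942 - 250723) + 150707 = -249781 + 150707 = -99074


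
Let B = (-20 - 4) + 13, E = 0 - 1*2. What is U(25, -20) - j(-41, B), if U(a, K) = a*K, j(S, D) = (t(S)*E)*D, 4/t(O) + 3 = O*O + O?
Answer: -818588/1637 ≈ -500.05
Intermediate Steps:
E = -2 (E = 0 - 2 = -2)
t(O) = 4/(-3 + O + O**2) (t(O) = 4/(-3 + (O*O + O)) = 4/(-3 + (O**2 + O)) = 4/(-3 + (O + O**2)) = 4/(-3 + O + O**2))
B = -11 (B = -24 + 13 = -11)
j(S, D) = -8*D/(-3 + S + S**2) (j(S, D) = ((4/(-3 + S + S**2))*(-2))*D = (-8/(-3 + S + S**2))*D = -8*D/(-3 + S + S**2))
U(a, K) = K*a
U(25, -20) - j(-41, B) = -20*25 - (-8)*(-11)/(-3 - 41 + (-41)**2) = -500 - (-8)*(-11)/(-3 - 41 + 1681) = -500 - (-8)*(-11)/1637 = -500 - 1*88/1637 = -500 - 88/1637 = -818588/1637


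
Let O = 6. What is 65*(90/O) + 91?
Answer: 1066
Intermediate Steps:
65*(90/O) + 91 = 65*(90/6) + 91 = 65*(90*(⅙)) + 91 = 65*15 + 91 = 975 + 91 = 1066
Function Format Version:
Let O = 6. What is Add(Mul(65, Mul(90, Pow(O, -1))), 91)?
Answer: 1066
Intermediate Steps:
Add(Mul(65, Mul(90, Pow(O, -1))), 91) = Add(Mul(65, Mul(90, Pow(6, -1))), 91) = Add(Mul(65, Mul(90, Rational(1, 6))), 91) = Add(Mul(65, 15), 91) = Add(975, 91) = 1066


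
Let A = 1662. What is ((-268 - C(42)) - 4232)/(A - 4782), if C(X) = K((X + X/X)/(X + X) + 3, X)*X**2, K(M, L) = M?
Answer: 713/208 ≈ 3.4279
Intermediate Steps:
C(X) = X**2*(3 + (1 + X)/(2*X)) (C(X) = ((X + X/X)/(X + X) + 3)*X**2 = ((X + 1)/((2*X)) + 3)*X**2 = ((1 + X)*(1/(2*X)) + 3)*X**2 = ((1 + X)/(2*X) + 3)*X**2 = (3 + (1 + X)/(2*X))*X**2 = X**2*(3 + (1 + X)/(2*X)))
((-268 - C(42)) - 4232)/(A - 4782) = ((-268 - 42*(1 + 7*42)/2) - 4232)/(1662 - 4782) = ((-268 - 42*(1 + 294)/2) - 4232)/(-3120) = ((-268 - 42*295/2) - 4232)*(-1/3120) = ((-268 - 1*6195) - 4232)*(-1/3120) = ((-268 - 6195) - 4232)*(-1/3120) = (-6463 - 4232)*(-1/3120) = -10695*(-1/3120) = 713/208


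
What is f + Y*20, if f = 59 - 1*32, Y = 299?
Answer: 6007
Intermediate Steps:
f = 27 (f = 59 - 32 = 27)
f + Y*20 = 27 + 299*20 = 27 + 5980 = 6007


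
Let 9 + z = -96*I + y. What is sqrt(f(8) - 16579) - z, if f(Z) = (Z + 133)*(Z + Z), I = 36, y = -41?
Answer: 3506 + I*sqrt(14323) ≈ 3506.0 + 119.68*I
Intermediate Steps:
f(Z) = 2*Z*(133 + Z) (f(Z) = (133 + Z)*(2*Z) = 2*Z*(133 + Z))
z = -3506 (z = -9 + (-96*36 - 41) = -9 + (-3456 - 41) = -9 - 3497 = -3506)
sqrt(f(8) - 16579) - z = sqrt(2*8*(133 + 8) - 16579) - 1*(-3506) = sqrt(2*8*141 - 16579) + 3506 = sqrt(2256 - 16579) + 3506 = sqrt(-14323) + 3506 = I*sqrt(14323) + 3506 = 3506 + I*sqrt(14323)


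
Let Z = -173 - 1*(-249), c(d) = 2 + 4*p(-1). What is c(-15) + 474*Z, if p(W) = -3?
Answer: 36014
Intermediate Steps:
c(d) = -10 (c(d) = 2 + 4*(-3) = 2 - 12 = -10)
Z = 76 (Z = -173 + 249 = 76)
c(-15) + 474*Z = -10 + 474*76 = -10 + 36024 = 36014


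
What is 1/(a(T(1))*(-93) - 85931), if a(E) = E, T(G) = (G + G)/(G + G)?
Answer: -1/86024 ≈ -1.1625e-5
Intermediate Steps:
T(G) = 1 (T(G) = (2*G)/((2*G)) = (2*G)*(1/(2*G)) = 1)
1/(a(T(1))*(-93) - 85931) = 1/(1*(-93) - 85931) = 1/(-93 - 85931) = 1/(-86024) = -1/86024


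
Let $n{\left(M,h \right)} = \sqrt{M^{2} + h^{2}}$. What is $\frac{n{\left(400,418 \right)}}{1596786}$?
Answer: $\frac{\sqrt{83681}}{798393} \approx 0.00036232$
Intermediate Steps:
$\frac{n{\left(400,418 \right)}}{1596786} = \frac{\sqrt{400^{2} + 418^{2}}}{1596786} = \sqrt{160000 + 174724} \cdot \frac{1}{1596786} = \sqrt{334724} \cdot \frac{1}{1596786} = 2 \sqrt{83681} \cdot \frac{1}{1596786} = \frac{\sqrt{83681}}{798393}$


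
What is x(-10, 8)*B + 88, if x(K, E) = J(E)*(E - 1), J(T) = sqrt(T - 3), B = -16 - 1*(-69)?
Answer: 88 + 371*sqrt(5) ≈ 917.58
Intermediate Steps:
B = 53 (B = -16 + 69 = 53)
J(T) = sqrt(-3 + T)
x(K, E) = sqrt(-3 + E)*(-1 + E) (x(K, E) = sqrt(-3 + E)*(E - 1) = sqrt(-3 + E)*(-1 + E))
x(-10, 8)*B + 88 = (sqrt(-3 + 8)*(-1 + 8))*53 + 88 = (sqrt(5)*7)*53 + 88 = (7*sqrt(5))*53 + 88 = 371*sqrt(5) + 88 = 88 + 371*sqrt(5)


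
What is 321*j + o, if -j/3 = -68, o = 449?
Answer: 65933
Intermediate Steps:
j = 204 (j = -3*(-68) = 204)
321*j + o = 321*204 + 449 = 65484 + 449 = 65933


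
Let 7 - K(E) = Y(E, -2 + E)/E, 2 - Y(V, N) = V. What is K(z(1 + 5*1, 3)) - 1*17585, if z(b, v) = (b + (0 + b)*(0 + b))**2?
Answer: -15502915/882 ≈ -17577.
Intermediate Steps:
z(b, v) = (b + b**2)**2 (z(b, v) = (b + b*b)**2 = (b + b**2)**2)
Y(V, N) = 2 - V
K(E) = 7 - (2 - E)/E
K(z(1 + 5*1, 3)) - 1*17585 = (8 - 2*1/((1 + 5*1)**2*(1 + (1 + 5*1))**2)) - 1*17585 = (8 - 2*1/((1 + 5)**2*(1 + (1 + 5))**2)) - 17585 = (8 - 2*1/(36*(1 + 6)**2)) - 17585 = (8 - 2/(36*7**2)) - 17585 = (8 - 2/(36*49)) - 17585 = (8 - 2/1764) - 17585 = (8 - 2*1/1764) - 17585 = (8 - 1/882) - 17585 = 7055/882 - 17585 = -15502915/882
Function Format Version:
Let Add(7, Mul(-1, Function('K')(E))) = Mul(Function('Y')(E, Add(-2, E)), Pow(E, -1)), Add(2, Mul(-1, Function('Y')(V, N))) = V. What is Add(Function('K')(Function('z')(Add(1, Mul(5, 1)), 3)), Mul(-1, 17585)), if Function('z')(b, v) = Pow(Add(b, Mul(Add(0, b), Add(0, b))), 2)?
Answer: Rational(-15502915, 882) ≈ -17577.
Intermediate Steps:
Function('z')(b, v) = Pow(Add(b, Pow(b, 2)), 2) (Function('z')(b, v) = Pow(Add(b, Mul(b, b)), 2) = Pow(Add(b, Pow(b, 2)), 2))
Function('Y')(V, N) = Add(2, Mul(-1, V))
Function('K')(E) = Add(7, Mul(-1, Pow(E, -1), Add(2, Mul(-1, E)))) (Function('K')(E) = Add(7, Mul(-1, Mul(Add(2, Mul(-1, E)), Pow(E, -1)))) = Add(7, Mul(-1, Mul(Pow(E, -1), Add(2, Mul(-1, E))))) = Add(7, Mul(-1, Pow(E, -1), Add(2, Mul(-1, E)))))
Add(Function('K')(Function('z')(Add(1, Mul(5, 1)), 3)), Mul(-1, 17585)) = Add(Add(8, Mul(-2, Pow(Mul(Pow(Add(1, Mul(5, 1)), 2), Pow(Add(1, Add(1, Mul(5, 1))), 2)), -1))), Mul(-1, 17585)) = Add(Add(8, Mul(-2, Pow(Mul(Pow(Add(1, 5), 2), Pow(Add(1, Add(1, 5)), 2)), -1))), -17585) = Add(Add(8, Mul(-2, Pow(Mul(Pow(6, 2), Pow(Add(1, 6), 2)), -1))), -17585) = Add(Add(8, Mul(-2, Pow(Mul(36, Pow(7, 2)), -1))), -17585) = Add(Add(8, Mul(-2, Pow(Mul(36, 49), -1))), -17585) = Add(Add(8, Mul(-2, Pow(1764, -1))), -17585) = Add(Add(8, Mul(-2, Rational(1, 1764))), -17585) = Add(Add(8, Rational(-1, 882)), -17585) = Add(Rational(7055, 882), -17585) = Rational(-15502915, 882)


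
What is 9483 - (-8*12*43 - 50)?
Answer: 13661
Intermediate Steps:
9483 - (-8*12*43 - 50) = 9483 - (-96*43 - 50) = 9483 - (-4128 - 50) = 9483 - 1*(-4178) = 9483 + 4178 = 13661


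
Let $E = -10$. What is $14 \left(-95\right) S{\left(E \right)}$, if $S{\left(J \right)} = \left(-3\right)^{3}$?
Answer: $35910$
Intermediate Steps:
$S{\left(J \right)} = -27$
$14 \left(-95\right) S{\left(E \right)} = 14 \left(-95\right) \left(-27\right) = \left(-1330\right) \left(-27\right) = 35910$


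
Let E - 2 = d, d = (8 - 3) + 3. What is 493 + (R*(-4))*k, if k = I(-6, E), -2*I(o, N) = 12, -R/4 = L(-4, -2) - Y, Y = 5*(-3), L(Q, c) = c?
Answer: -755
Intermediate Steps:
Y = -15
d = 8 (d = 5 + 3 = 8)
R = -52 (R = -4*(-2 - 1*(-15)) = -4*(-2 + 15) = -4*13 = -52)
E = 10 (E = 2 + 8 = 10)
I(o, N) = -6 (I(o, N) = -½*12 = -6)
k = -6
493 + (R*(-4))*k = 493 - 52*(-4)*(-6) = 493 + 208*(-6) = 493 - 1248 = -755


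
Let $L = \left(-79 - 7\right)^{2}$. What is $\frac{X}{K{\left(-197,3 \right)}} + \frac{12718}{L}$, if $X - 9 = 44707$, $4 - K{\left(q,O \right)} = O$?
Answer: $\frac{165366127}{3698} \approx 44718.0$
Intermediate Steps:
$K{\left(q,O \right)} = 4 - O$
$L = 7396$ ($L = \left(-86\right)^{2} = 7396$)
$X = 44716$ ($X = 9 + 44707 = 44716$)
$\frac{X}{K{\left(-197,3 \right)}} + \frac{12718}{L} = \frac{44716}{4 - 3} + \frac{12718}{7396} = \frac{44716}{4 - 3} + 12718 \cdot \frac{1}{7396} = \frac{44716}{1} + \frac{6359}{3698} = 44716 \cdot 1 + \frac{6359}{3698} = 44716 + \frac{6359}{3698} = \frac{165366127}{3698}$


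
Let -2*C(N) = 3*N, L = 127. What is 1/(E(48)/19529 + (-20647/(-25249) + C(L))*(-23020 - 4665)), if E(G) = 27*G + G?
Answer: 140882206/739822274792741 ≈ 1.9043e-7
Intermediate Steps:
E(G) = 28*G
C(N) = -3*N/2
1/(E(48)/19529 + (-20647/(-25249) + C(L))*(-23020 - 4665)) = 1/((28*48)/19529 + (-20647/(-25249) - 3/2*127)*(-23020 - 4665)) = 1/(1344*(1/19529) + (-20647*(-1/25249) - 381/2)*(-27685)) = 1/(1344/19529 + (20647/25249 - 381/2)*(-27685)) = 1/(1344/19529 - 9578575/50498*(-27685)) = 1/(1344/19529 + 37883264125/7214) = 1/(739822274792741/140882206) = 140882206/739822274792741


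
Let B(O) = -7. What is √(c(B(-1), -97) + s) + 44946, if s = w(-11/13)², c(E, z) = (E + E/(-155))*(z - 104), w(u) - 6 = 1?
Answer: 44946 + 7*√709435/155 ≈ 44984.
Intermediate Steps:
w(u) = 7 (w(u) = 6 + 1 = 7)
c(E, z) = 154*E*(-104 + z)/155 (c(E, z) = (E + E*(-1/155))*(-104 + z) = (E - E/155)*(-104 + z) = (154*E/155)*(-104 + z) = 154*E*(-104 + z)/155)
s = 49 (s = 7² = 49)
√(c(B(-1), -97) + s) + 44946 = √((154/155)*(-7)*(-104 - 97) + 49) + 44946 = √((154/155)*(-7)*(-201) + 49) + 44946 = √(216678/155 + 49) + 44946 = √(224273/155) + 44946 = 7*√709435/155 + 44946 = 44946 + 7*√709435/155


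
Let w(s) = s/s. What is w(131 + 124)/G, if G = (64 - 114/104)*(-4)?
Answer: -13/3271 ≈ -0.0039743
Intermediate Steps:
w(s) = 1
G = -3271/13 (G = (64 - 114*1/104)*(-4) = (64 - 57/52)*(-4) = (3271/52)*(-4) = -3271/13 ≈ -251.62)
w(131 + 124)/G = 1/(-3271/13) = 1*(-13/3271) = -13/3271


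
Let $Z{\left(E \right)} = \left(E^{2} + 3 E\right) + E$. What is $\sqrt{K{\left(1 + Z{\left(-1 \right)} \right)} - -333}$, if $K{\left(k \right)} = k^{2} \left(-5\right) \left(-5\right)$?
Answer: $\sqrt{433} \approx 20.809$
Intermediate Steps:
$Z{\left(E \right)} = E^{2} + 4 E$
$K{\left(k \right)} = 25 k^{2}$ ($K{\left(k \right)} = - 5 k^{2} \left(-5\right) = 25 k^{2}$)
$\sqrt{K{\left(1 + Z{\left(-1 \right)} \right)} - -333} = \sqrt{25 \left(1 - \left(4 - 1\right)\right)^{2} - -333} = \sqrt{25 \left(1 - 3\right)^{2} + 333} = \sqrt{25 \left(-2\right)^{2} + 333} = \sqrt{25 \cdot 4 + 333} = \sqrt{100 + 333} = \sqrt{433}$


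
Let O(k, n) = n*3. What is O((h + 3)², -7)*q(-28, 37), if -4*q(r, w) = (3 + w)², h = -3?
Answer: 8400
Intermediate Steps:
O(k, n) = 3*n
q(r, w) = -(3 + w)²/4
O((h + 3)², -7)*q(-28, 37) = (3*(-7))*(-(3 + 37)²/4) = -(-21)*40²/4 = -(-21)*1600/4 = -21*(-400) = 8400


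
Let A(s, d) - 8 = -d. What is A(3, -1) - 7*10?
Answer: -61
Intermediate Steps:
A(s, d) = 8 - d
A(3, -1) - 7*10 = (8 - 1*(-1)) - 7*10 = (8 + 1) - 70 = 9 - 70 = -61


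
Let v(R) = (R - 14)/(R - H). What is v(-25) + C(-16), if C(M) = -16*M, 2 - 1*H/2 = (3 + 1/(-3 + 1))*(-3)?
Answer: 11303/44 ≈ 256.89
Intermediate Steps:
H = 19 (H = 4 - 2*(3 + 1/(-3 + 1))*(-3) = 4 - 2*(3 + 1/(-2))*(-3) = 4 - 2*(3 - ½)*(-3) = 4 - 5*(-3) = 4 - 2*(-15/2) = 4 + 15 = 19)
v(R) = (-14 + R)/(-19 + R) (v(R) = (R - 14)/(R - 1*19) = (-14 + R)/(R - 19) = (-14 + R)/(-19 + R))
v(-25) + C(-16) = (-14 - 25)/(-19 - 25) - 16*(-16) = -39/(-44) + 256 = -1/44*(-39) + 256 = 39/44 + 256 = 11303/44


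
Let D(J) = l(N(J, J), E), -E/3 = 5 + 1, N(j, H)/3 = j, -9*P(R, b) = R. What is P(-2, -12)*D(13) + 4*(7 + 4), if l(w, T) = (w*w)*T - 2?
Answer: -54364/9 ≈ -6040.4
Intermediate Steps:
P(R, b) = -R/9
N(j, H) = 3*j
E = -18 (E = -3*(5 + 1) = -3*6 = -18)
l(w, T) = -2 + T*w**2 (l(w, T) = w**2*T - 2 = T*w**2 - 2 = -2 + T*w**2)
D(J) = -2 - 162*J**2 (D(J) = -2 - 18*9*J**2 = -2 - 162*J**2)
P(-2, -12)*D(13) + 4*(7 + 4) = (-1/9*(-2))*(-2 - 162*13**2) + 4*(7 + 4) = 2*(-2 - 162*169)/9 + 4*11 = 2*(-2 - 27378)/9 + 44 = (2/9)*(-27380) + 44 = -54760/9 + 44 = -54364/9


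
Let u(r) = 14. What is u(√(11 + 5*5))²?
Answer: 196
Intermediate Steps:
u(√(11 + 5*5))² = 14² = 196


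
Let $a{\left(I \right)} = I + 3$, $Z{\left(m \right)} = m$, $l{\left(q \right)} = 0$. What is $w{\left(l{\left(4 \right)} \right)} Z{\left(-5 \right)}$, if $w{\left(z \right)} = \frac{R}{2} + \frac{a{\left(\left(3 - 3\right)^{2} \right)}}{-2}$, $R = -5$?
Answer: $20$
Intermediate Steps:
$a{\left(I \right)} = 3 + I$
$w{\left(z \right)} = -4$ ($w{\left(z \right)} = - \frac{5}{2} + \frac{3 + \left(3 - 3\right)^{2}}{-2} = \left(-5\right) \frac{1}{2} + \left(3 + 0^{2}\right) \left(- \frac{1}{2}\right) = - \frac{5}{2} + \left(3 + 0\right) \left(- \frac{1}{2}\right) = - \frac{5}{2} + 3 \left(- \frac{1}{2}\right) = - \frac{5}{2} - \frac{3}{2} = -4$)
$w{\left(l{\left(4 \right)} \right)} Z{\left(-5 \right)} = \left(-4\right) \left(-5\right) = 20$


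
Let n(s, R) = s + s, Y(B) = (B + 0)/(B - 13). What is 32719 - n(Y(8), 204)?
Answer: 163611/5 ≈ 32722.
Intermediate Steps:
Y(B) = B/(-13 + B)
n(s, R) = 2*s
32719 - n(Y(8), 204) = 32719 - 2*8/(-13 + 8) = 32719 - 2*8/(-5) = 32719 - 2*8*(-⅕) = 32719 - 2*(-8)/5 = 32719 - 1*(-16/5) = 32719 + 16/5 = 163611/5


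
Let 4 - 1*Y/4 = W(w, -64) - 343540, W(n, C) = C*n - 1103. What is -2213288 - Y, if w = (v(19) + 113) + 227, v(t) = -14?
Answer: -3675332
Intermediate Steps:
w = 326 (w = (-14 + 113) + 227 = 99 + 227 = 326)
W(n, C) = -1103 + C*n
Y = 1462044 (Y = 16 - 4*((-1103 - 64*326) - 343540) = 16 - 4*((-1103 - 20864) - 343540) = 16 - 4*(-21967 - 343540) = 16 - 4*(-365507) = 16 + 1462028 = 1462044)
-2213288 - Y = -2213288 - 1*1462044 = -2213288 - 1462044 = -3675332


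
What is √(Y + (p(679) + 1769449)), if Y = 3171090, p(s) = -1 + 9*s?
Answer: 53*√1761 ≈ 2224.1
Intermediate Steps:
√(Y + (p(679) + 1769449)) = √(3171090 + ((-1 + 9*679) + 1769449)) = √(3171090 + ((-1 + 6111) + 1769449)) = √(3171090 + (6110 + 1769449)) = √(3171090 + 1775559) = √4946649 = 53*√1761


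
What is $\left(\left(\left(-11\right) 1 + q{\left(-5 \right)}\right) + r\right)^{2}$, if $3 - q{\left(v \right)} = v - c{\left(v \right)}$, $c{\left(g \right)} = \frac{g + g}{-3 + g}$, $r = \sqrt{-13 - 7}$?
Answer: $\frac{\left(7 - 8 i \sqrt{5}\right)^{2}}{16} \approx -16.938 - 15.652 i$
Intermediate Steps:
$r = 2 i \sqrt{5}$ ($r = \sqrt{-20} = 2 i \sqrt{5} \approx 4.4721 i$)
$c{\left(g \right)} = \frac{2 g}{-3 + g}$
$q{\left(v \right)} = 3 - v + \frac{2 v}{-3 + v}$ ($q{\left(v \right)} = 3 - \left(v - \frac{2 v}{-3 + v}\right) = 3 - v + \frac{2 v}{-3 + v}$)
$\left(\left(\left(-11\right) 1 + q{\left(-5 \right)}\right) + r\right)^{2} = \left(\left(\left(-11\right) 1 + \frac{- \left(3 - -5\right)^{2} + 2 \left(-5\right)}{-3 - 5}\right) + 2 i \sqrt{5}\right)^{2} = \left(\left(-11 + \frac{- \left(3 + 5\right)^{2} - 10}{-8}\right) + 2 i \sqrt{5}\right)^{2} = \left(\left(-11 - \frac{- 8^{2} - 10}{8}\right) + 2 i \sqrt{5}\right)^{2} = \left(\left(-11 - \frac{\left(-1\right) 64 - 10}{8}\right) + 2 i \sqrt{5}\right)^{2} = \left(\left(-11 - \frac{-64 - 10}{8}\right) + 2 i \sqrt{5}\right)^{2} = \left(\left(-11 - - \frac{37}{4}\right) + 2 i \sqrt{5}\right)^{2} = \left(\left(-11 + \frac{37}{4}\right) + 2 i \sqrt{5}\right)^{2} = \left(- \frac{7}{4} + 2 i \sqrt{5}\right)^{2}$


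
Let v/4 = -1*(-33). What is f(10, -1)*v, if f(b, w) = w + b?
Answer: 1188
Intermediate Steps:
f(b, w) = b + w
v = 132 (v = 4*(-1*(-33)) = 4*33 = 132)
f(10, -1)*v = (10 - 1)*132 = 9*132 = 1188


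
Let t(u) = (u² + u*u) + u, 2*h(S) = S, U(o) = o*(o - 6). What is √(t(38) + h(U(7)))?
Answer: 3*√1302/2 ≈ 54.125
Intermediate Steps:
U(o) = o*(-6 + o)
h(S) = S/2
t(u) = u + 2*u² (t(u) = (u² + u²) + u = 2*u² + u = u + 2*u²)
√(t(38) + h(U(7))) = √(38*(1 + 2*38) + (7*(-6 + 7))/2) = √(38*(1 + 76) + (7*1)/2) = √(38*77 + (½)*7) = √(2926 + 7/2) = √(5859/2) = 3*√1302/2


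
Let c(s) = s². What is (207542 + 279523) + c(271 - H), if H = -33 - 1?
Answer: 580090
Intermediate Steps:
H = -34
(207542 + 279523) + c(271 - H) = (207542 + 279523) + (271 - 1*(-34))² = 487065 + (271 + 34)² = 487065 + 305² = 487065 + 93025 = 580090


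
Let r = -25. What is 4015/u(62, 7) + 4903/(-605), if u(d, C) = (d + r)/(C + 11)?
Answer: 43541939/22385 ≈ 1945.1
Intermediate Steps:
u(d, C) = (-25 + d)/(11 + C) (u(d, C) = (d - 25)/(C + 11) = (-25 + d)/(11 + C))
4015/u(62, 7) + 4903/(-605) = 4015/(((-25 + 62)/(11 + 7))) + 4903/(-605) = 4015/((37/18)) + 4903*(-1/605) = 4015/(((1/18)*37)) - 4903/605 = 4015/(37/18) - 4903/605 = 4015*(18/37) - 4903/605 = 72270/37 - 4903/605 = 43541939/22385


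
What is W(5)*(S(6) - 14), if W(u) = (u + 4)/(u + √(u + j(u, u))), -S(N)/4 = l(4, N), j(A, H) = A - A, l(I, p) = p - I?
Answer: -99/2 + 99*√5/10 ≈ -27.363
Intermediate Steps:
j(A, H) = 0
S(N) = 16 - 4*N (S(N) = -4*(N - 1*4) = -4*(N - 4) = -4*(-4 + N) = 16 - 4*N)
W(u) = (4 + u)/(u + √u) (W(u) = (u + 4)/(u + √(u + 0)) = (4 + u)/(u + √u))
W(5)*(S(6) - 14) = ((4 + 5)/(5 + √5))*((16 - 4*6) - 14) = (9/(5 + √5))*((16 - 24) - 14) = (9/(5 + √5))*(-8 - 14) = (9/(5 + √5))*(-22) = -198/(5 + √5)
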